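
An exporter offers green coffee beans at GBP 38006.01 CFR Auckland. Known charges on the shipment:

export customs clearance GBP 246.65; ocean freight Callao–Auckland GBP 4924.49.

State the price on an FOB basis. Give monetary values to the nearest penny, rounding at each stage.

FOB price: GBP 33081.52

Not relevant to the conversion: export clearance — on the seller under both CFR and FOB; already in the CFR price and stays in the FOB price.
From CFR to FOB, the seller no longer bears: freight.
FOB price = 38006.01 − 4924.49 = 33081.52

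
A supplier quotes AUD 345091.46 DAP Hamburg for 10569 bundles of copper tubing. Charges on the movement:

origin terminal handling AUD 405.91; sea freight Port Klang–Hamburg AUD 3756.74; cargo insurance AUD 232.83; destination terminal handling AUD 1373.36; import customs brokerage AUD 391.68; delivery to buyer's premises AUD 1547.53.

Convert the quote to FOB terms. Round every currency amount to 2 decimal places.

FOB price: AUD 338181.00

Not relevant to the conversion: origin terminal — on the seller under both DAP and FOB; already in the DAP price and stays in the FOB price. brokerage — on the buyer under both terms; not part of either seller's price.
From DAP to FOB, the seller no longer bears: freight, insurance, destination terminal, delivery.
FOB price = 345091.46 − 3756.74 − 232.83 − 1373.36 − 1547.53 = 338181.00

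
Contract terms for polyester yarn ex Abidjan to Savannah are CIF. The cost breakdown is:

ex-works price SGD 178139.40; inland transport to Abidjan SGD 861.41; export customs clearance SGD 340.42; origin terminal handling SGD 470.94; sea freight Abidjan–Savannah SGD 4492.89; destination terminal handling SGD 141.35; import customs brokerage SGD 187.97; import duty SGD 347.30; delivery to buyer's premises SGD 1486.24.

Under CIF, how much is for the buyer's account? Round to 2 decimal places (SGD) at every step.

Buyer's account: SGD 2162.86

CIF: the seller pays costs through ocean freight and marine insurance to the destination port.
Seller's account: goods 178139.40 + inland to port 861.41 + export clearance 340.42 + origin terminal 470.94 + freight 4492.89 = 184305.06
Buyer's account: destination terminal 141.35 + brokerage 187.97 + duty 347.30 + delivery 1486.24 = 2162.86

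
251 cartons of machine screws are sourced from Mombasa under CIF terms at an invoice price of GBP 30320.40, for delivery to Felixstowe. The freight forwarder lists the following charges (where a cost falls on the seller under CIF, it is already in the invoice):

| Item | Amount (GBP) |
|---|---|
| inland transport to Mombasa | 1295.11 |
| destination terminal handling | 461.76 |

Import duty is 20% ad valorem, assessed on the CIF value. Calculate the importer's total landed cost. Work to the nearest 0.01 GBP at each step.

CIF: the seller pays costs through ocean freight and marine insurance to the destination port.
Already in the invoice (seller's account under CIF): inland to port — exclude.
The CIF price already equals the CIF value: 30320.40
Import duty = 30320.40 × 20% = 6064.08
Buyer bears: destination terminal 461.76 + duty 6064.08 = 6525.84
Landed cost = invoice 30320.40 + 6525.84 = 36846.24

Total landed cost: GBP 36846.24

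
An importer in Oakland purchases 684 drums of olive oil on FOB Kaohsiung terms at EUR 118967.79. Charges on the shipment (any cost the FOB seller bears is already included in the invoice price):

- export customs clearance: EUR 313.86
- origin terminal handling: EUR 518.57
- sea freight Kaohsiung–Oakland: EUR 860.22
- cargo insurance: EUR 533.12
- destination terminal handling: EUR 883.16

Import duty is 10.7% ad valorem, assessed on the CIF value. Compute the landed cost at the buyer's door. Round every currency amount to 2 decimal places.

FOB: the seller bears costs until goods are on board at the origin port; the buyer bears freight, insurance and all costs thereafter.
Already in the invoice (seller's account under FOB): export clearance, origin terminal — exclude.
CIF value = FOB price + freight + insurance = 118967.79 + 860.22 + 533.12 = 120361.13
Import duty = 120361.13 × 10.7% = 12878.64
Buyer bears: freight 860.22 + insurance 533.12 + destination terminal 883.16 + duty 12878.64 = 15155.14
Landed cost = invoice 118967.79 + 15155.14 = 134122.93

Total landed cost: EUR 134122.93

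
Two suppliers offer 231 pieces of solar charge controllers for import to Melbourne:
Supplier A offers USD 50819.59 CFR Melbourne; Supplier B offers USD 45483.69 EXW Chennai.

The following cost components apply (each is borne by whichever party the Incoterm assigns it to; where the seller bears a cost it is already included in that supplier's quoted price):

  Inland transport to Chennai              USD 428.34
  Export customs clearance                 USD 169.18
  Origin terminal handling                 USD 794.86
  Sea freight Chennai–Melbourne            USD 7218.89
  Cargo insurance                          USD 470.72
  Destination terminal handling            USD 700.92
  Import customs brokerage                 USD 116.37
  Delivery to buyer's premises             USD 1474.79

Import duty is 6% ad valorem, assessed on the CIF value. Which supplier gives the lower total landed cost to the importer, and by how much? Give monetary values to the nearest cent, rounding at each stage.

Supplier A is cheaper by USD 3471.89

Supplier A (CFR):
CIF value = CFR price + insurance = 50819.59 + 470.72 = 51290.31
Import duty = 51290.31 × 6% = 3077.42
Buyer bears (A): 470.72 + 700.92 + 116.37 + 1474.79 = 2762.80
Landed cost (A) = invoice 50819.59 + 2762.80 + duty 3077.42 = 56659.81
Supplier B (EXW):
CIF value = EXW price + inland to port + export clearance + origin terminal + freight + insurance = 45483.69 + 428.34 + 169.18 + 794.86 + 7218.89 + 470.72 = 54565.68
Import duty = 54565.68 × 6% = 3273.94
Buyer bears (B): 428.34 + 169.18 + 794.86 + 7218.89 + 470.72 + 700.92 + 116.37 + 1474.79 = 11374.07
Landed cost (B) = invoice 45483.69 + 11374.07 + duty 3273.94 = 60131.70
Difference = |56659.81 − 60131.70| = 3471.89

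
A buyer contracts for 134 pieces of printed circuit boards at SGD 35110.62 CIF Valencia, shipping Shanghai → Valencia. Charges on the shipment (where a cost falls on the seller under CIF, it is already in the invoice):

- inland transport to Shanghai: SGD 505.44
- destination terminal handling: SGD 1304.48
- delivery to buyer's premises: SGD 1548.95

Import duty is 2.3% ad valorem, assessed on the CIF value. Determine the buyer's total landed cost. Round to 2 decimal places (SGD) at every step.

Total landed cost: SGD 38771.59

CIF: the seller pays costs through ocean freight and marine insurance to the destination port.
Already in the invoice (seller's account under CIF): inland to port — exclude.
The CIF price already equals the CIF value: 35110.62
Import duty = 35110.62 × 2.3% = 807.54
Buyer bears: destination terminal 1304.48 + delivery 1548.95 + duty 807.54 = 3660.97
Landed cost = invoice 35110.62 + 3660.97 = 38771.59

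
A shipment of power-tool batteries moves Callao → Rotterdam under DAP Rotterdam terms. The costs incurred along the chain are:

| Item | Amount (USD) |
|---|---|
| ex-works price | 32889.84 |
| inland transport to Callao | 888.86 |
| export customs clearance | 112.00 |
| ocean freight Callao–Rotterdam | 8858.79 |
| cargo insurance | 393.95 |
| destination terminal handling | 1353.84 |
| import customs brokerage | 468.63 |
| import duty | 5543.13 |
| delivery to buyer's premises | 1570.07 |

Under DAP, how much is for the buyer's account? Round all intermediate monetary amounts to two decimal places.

Buyer's account: USD 6011.76

DAP: the seller bears all costs to the named destination except import duty and clearance.
Seller's account: goods 32889.84 + inland to port 888.86 + export clearance 112.00 + freight 8858.79 + insurance 393.95 + destination terminal 1353.84 + delivery 1570.07 = 46067.35
Buyer's account: brokerage 468.63 + duty 5543.13 = 6011.76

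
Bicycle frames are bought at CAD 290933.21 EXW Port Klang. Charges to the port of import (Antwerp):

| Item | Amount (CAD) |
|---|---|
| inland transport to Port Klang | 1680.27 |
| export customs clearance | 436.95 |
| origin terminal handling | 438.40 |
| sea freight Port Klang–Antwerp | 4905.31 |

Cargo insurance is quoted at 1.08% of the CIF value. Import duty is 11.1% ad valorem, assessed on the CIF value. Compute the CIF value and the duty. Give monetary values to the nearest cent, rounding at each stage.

CIF value: CAD 301651.98; import duty: CAD 33483.37

Let C be the CIF value. C = EXW price + pre-shipment costs + freight + 1.08% × C
C − 1.08% × C = 290933.21 + 1680.27 + 436.95 + 438.40 + 4905.31
0.9892 × C = 298394.14
C = 298394.14 / 0.9892 = 301651.98
Insurance premium = 1.08% × 301651.98 = 3257.84
Import duty = 301651.98 × 11.1% = 33483.37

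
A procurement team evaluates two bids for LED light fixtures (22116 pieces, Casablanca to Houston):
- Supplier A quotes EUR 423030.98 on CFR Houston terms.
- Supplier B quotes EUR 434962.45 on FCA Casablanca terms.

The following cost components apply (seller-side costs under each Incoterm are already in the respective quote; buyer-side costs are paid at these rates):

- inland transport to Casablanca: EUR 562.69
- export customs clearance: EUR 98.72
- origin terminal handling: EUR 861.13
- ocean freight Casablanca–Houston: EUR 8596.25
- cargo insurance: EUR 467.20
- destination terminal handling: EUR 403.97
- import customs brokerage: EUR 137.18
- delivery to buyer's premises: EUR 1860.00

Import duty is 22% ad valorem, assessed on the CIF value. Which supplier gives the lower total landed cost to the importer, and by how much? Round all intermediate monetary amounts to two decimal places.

Supplier A (CFR):
CIF value = CFR price + insurance = 423030.98 + 467.20 = 423498.18
Import duty = 423498.18 × 22% = 93169.60
Buyer bears (A): 467.20 + 403.97 + 137.18 + 1860.00 = 2868.35
Landed cost (A) = invoice 423030.98 + 2868.35 + duty 93169.60 = 519068.93
Supplier B (FCA):
CIF value = FCA price + origin terminal + freight + insurance = 434962.45 + 861.13 + 8596.25 + 467.20 = 444887.03
Import duty = 444887.03 × 22% = 97875.15
Buyer bears (B): 861.13 + 8596.25 + 467.20 + 403.97 + 137.18 + 1860.00 = 12325.73
Landed cost (B) = invoice 434962.45 + 12325.73 + duty 97875.15 = 545163.33
Difference = |519068.93 − 545163.33| = 26094.40

Supplier A is cheaper by EUR 26094.40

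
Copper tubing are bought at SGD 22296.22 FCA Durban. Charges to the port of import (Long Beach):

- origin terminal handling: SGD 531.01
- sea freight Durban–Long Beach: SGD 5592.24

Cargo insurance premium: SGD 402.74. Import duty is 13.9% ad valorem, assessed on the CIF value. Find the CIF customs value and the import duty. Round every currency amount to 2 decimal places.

CIF = FCA price + pre-shipment costs + freight + insurance
CIF = 22296.22 + 531.01 + 5592.24 + 402.74 = 28822.21
Import duty = 28822.21 × 13.9% = 4006.29

CIF value: SGD 28822.21; import duty: SGD 4006.29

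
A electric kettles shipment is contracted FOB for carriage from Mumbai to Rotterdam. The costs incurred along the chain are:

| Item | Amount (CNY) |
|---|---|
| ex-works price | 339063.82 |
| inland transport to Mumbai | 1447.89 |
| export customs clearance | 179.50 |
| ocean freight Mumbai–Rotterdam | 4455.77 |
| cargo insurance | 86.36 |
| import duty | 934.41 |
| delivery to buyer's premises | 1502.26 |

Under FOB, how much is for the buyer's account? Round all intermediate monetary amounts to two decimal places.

FOB: the seller bears costs until goods are on board at the origin port; the buyer bears freight, insurance and all costs thereafter.
Seller's account: goods 339063.82 + inland to port 1447.89 + export clearance 179.50 = 340691.21
Buyer's account: freight 4455.77 + insurance 86.36 + duty 934.41 + delivery 1502.26 = 6978.80

Buyer's account: CNY 6978.80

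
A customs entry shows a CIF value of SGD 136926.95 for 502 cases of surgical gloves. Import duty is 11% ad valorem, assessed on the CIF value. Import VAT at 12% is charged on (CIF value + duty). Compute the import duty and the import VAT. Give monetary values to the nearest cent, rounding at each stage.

Import duty: SGD 15061.96; import VAT: SGD 18238.67

Import duty = 136926.95 × 11% = 15061.96
VAT base = CIF + duty = 136926.95 + 15061.96 = 151988.91
Import VAT = 151988.91 × 12% = 18238.67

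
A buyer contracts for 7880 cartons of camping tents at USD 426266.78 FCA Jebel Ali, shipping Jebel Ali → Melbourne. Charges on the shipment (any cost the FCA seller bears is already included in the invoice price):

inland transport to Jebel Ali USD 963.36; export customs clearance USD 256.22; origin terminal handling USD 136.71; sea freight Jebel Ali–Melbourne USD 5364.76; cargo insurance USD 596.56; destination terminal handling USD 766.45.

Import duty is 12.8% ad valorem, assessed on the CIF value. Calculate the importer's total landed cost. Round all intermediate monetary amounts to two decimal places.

FCA: the seller delivers export-cleared goods to the carrier; the buyer bears costs from that point.
Already in the invoice (seller's account under FCA): inland to port, export clearance — exclude.
CIF value = FCA price + origin terminal + freight + insurance = 426266.78 + 136.71 + 5364.76 + 596.56 = 432364.81
Import duty = 432364.81 × 12.8% = 55342.70
Buyer bears: origin terminal 136.71 + freight 5364.76 + insurance 596.56 + destination terminal 766.45 + duty 55342.70 = 62207.18
Landed cost = invoice 426266.78 + 62207.18 = 488473.96

Total landed cost: USD 488473.96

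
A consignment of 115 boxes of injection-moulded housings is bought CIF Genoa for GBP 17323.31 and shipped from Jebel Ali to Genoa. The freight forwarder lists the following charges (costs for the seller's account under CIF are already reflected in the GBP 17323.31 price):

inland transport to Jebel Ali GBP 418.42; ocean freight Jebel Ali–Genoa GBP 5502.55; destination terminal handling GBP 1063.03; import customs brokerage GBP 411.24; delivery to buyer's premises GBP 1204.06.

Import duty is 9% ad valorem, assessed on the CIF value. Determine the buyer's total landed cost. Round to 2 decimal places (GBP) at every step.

CIF: the seller pays costs through ocean freight and marine insurance to the destination port.
Already in the invoice (seller's account under CIF): inland to port, freight — exclude.
The CIF price already equals the CIF value: 17323.31
Import duty = 17323.31 × 9% = 1559.10
Buyer bears: destination terminal 1063.03 + brokerage 411.24 + delivery 1204.06 + duty 1559.10 = 4237.43
Landed cost = invoice 17323.31 + 4237.43 = 21560.74

Total landed cost: GBP 21560.74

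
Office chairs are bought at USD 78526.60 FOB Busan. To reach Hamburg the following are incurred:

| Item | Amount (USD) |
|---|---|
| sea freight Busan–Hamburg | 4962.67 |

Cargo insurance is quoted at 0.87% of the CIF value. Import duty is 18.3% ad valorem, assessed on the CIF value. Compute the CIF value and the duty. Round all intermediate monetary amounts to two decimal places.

CIF value: USD 84222.00; import duty: USD 15412.63

Let C be the CIF value. C = FOB price + freight + 0.87% × C
C − 0.87% × C = 78526.60 + 4962.67
0.9913 × C = 83489.27
C = 83489.27 / 0.9913 = 84222.00
Insurance premium = 0.87% × 84222.00 = 732.73
Import duty = 84222.00 × 18.3% = 15412.63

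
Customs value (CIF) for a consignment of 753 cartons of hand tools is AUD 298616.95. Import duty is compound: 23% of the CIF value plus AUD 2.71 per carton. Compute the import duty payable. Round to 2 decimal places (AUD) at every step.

Ad valorem component: 298616.95 × 23% = 68681.90
Specific component: 753 × 2.71 = 2040.63
Import duty = 68681.90 + 2040.63 = 70722.53

Import duty: AUD 70722.53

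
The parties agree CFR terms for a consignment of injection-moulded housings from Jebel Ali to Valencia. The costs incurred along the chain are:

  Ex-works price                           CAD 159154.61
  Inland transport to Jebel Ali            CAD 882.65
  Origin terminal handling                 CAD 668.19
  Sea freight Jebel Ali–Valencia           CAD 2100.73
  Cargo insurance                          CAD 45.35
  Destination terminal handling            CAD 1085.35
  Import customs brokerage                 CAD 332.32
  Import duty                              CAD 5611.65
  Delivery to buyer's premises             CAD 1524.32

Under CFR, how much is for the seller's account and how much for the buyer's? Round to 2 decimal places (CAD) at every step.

Seller: CAD 162806.18; buyer: CAD 8598.99

CFR: the seller pays costs through ocean freight to the destination port, but not insurance.
Seller's account: goods 159154.61 + inland to port 882.65 + origin terminal 668.19 + freight 2100.73 = 162806.18
Buyer's account: insurance 45.35 + destination terminal 1085.35 + brokerage 332.32 + duty 5611.65 + delivery 1524.32 = 8598.99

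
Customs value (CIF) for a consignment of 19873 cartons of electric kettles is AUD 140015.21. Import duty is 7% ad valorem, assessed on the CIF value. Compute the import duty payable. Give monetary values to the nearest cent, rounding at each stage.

Import duty = 140015.21 × 7% = 9801.06

Import duty: AUD 9801.06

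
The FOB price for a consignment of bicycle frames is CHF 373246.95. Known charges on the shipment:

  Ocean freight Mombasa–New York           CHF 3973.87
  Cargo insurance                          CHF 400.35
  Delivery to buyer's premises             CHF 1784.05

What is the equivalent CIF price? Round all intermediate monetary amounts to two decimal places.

Not relevant to the conversion: delivery — on the buyer under both terms; not part of either seller's price.
From FOB to CIF, the seller additionally bears: freight, insurance.
CIF price = 373246.95 + 3973.87 + 400.35 = 377621.17

CIF price: CHF 377621.17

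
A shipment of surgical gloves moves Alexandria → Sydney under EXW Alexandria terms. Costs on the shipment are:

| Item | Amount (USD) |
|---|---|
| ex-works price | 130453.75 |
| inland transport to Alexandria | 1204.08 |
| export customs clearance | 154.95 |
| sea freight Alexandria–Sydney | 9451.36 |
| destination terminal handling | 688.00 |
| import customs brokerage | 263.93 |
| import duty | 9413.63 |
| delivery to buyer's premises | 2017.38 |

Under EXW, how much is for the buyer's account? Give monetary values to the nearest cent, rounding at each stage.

EXW: the seller makes goods available at their premises; the buyer bears all onward costs.
Seller's account: goods 130453.75 = 130453.75
Buyer's account: inland to port 1204.08 + export clearance 154.95 + freight 9451.36 + destination terminal 688.00 + brokerage 263.93 + duty 9413.63 + delivery 2017.38 = 23193.33

Buyer's account: USD 23193.33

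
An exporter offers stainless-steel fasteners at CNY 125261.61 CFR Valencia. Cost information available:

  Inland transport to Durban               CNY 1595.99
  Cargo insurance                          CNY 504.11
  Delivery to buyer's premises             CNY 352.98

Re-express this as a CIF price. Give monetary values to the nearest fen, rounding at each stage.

CIF price: CNY 125765.72

Not relevant to the conversion: inland to port — on the seller under both CFR and CIF; already in the CFR price and stays in the CIF price. delivery — on the buyer under both terms; not part of either seller's price.
From CFR to CIF, the seller additionally bears: insurance.
CIF price = 125261.61 + 504.11 = 125765.72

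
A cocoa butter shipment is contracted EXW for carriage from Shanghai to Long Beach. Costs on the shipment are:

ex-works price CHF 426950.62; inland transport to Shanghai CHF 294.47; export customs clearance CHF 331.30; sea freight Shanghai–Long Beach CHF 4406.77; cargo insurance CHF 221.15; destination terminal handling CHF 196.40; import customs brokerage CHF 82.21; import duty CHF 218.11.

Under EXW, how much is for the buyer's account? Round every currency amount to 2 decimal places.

EXW: the seller makes goods available at their premises; the buyer bears all onward costs.
Seller's account: goods 426950.62 = 426950.62
Buyer's account: inland to port 294.47 + export clearance 331.30 + freight 4406.77 + insurance 221.15 + destination terminal 196.40 + brokerage 82.21 + duty 218.11 = 5750.41

Buyer's account: CHF 5750.41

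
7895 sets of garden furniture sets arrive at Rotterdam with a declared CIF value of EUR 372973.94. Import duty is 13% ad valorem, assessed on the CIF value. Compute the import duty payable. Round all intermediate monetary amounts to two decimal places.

Import duty: EUR 48486.61

Import duty = 372973.94 × 13% = 48486.61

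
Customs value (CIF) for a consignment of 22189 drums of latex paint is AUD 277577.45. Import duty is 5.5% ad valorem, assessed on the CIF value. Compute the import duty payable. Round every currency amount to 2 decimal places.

Import duty: AUD 15266.76

Import duty = 277577.45 × 5.5% = 15266.76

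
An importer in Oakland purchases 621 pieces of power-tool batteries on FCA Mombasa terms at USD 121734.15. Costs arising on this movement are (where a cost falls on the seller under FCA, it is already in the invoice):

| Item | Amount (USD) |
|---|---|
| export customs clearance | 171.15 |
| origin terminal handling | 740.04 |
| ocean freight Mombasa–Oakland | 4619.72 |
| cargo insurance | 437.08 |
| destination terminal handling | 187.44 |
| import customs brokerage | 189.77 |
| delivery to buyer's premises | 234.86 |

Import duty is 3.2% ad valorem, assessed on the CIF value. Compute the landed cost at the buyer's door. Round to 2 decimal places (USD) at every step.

Total landed cost: USD 132224.05

FCA: the seller delivers export-cleared goods to the carrier; the buyer bears costs from that point.
Already in the invoice (seller's account under FCA): export clearance — exclude.
CIF value = FCA price + origin terminal + freight + insurance = 121734.15 + 740.04 + 4619.72 + 437.08 = 127530.99
Import duty = 127530.99 × 3.2% = 4080.99
Buyer bears: origin terminal 740.04 + freight 4619.72 + insurance 437.08 + destination terminal 187.44 + brokerage 189.77 + delivery 234.86 + duty 4080.99 = 10489.90
Landed cost = invoice 121734.15 + 10489.90 = 132224.05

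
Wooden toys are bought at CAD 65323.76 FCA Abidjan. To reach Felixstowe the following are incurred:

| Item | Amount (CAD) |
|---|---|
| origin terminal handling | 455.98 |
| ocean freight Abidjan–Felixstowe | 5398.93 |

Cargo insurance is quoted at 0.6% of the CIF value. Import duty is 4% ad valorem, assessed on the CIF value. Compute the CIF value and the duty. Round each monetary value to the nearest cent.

CIF value: CAD 71608.32; import duty: CAD 2864.33

Let C be the CIF value. C = FCA price + pre-shipment costs + freight + 0.6% × C
C − 0.6% × C = 65323.76 + 455.98 + 5398.93
0.994 × C = 71178.67
C = 71178.67 / 0.994 = 71608.32
Insurance premium = 0.6% × 71608.32 = 429.65
Import duty = 71608.32 × 4% = 2864.33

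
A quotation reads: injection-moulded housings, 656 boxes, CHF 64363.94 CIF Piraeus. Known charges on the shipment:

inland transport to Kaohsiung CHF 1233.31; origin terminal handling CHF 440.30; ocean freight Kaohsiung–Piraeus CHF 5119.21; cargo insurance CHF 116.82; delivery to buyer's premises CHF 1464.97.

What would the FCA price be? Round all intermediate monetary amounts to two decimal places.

Not relevant to the conversion: inland to port — on the seller under both CIF and FCA; already in the CIF price and stays in the FCA price. delivery — on the buyer under both terms; not part of either seller's price.
From CIF to FCA, the seller no longer bears: origin terminal, freight, insurance.
FCA price = 64363.94 − 440.30 − 5119.21 − 116.82 = 58687.61

FCA price: CHF 58687.61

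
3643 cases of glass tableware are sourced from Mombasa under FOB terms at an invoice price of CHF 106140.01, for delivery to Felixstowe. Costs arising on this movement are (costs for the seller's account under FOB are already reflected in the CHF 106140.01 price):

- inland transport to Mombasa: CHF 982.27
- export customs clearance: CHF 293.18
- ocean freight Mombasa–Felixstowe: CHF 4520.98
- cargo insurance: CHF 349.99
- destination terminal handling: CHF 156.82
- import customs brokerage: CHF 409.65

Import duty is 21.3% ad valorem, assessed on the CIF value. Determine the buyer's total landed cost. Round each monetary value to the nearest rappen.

Total landed cost: CHF 135222.79

FOB: the seller bears costs until goods are on board at the origin port; the buyer bears freight, insurance and all costs thereafter.
Already in the invoice (seller's account under FOB): inland to port, export clearance — exclude.
CIF value = FOB price + freight + insurance = 106140.01 + 4520.98 + 349.99 = 111010.98
Import duty = 111010.98 × 21.3% = 23645.34
Buyer bears: freight 4520.98 + insurance 349.99 + destination terminal 156.82 + brokerage 409.65 + duty 23645.34 = 29082.78
Landed cost = invoice 106140.01 + 29082.78 = 135222.79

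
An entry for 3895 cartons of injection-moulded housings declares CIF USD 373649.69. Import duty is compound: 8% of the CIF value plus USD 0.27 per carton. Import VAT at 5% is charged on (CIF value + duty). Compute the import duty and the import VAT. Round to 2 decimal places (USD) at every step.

Ad valorem component: 373649.69 × 8% = 29891.98
Specific component: 3895 × 0.27 = 1051.65
Import duty = 29891.98 + 1051.65 = 30943.63
VAT base = CIF + duty = 373649.69 + 30943.63 = 404593.32
Import VAT = 404593.32 × 5% = 20229.67

Import duty: USD 30943.63; import VAT: USD 20229.67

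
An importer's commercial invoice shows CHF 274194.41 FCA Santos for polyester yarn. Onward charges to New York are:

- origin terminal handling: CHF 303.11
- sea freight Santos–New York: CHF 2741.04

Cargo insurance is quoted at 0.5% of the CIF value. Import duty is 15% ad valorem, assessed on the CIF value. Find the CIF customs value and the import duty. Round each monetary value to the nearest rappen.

Let C be the CIF value. C = FCA price + pre-shipment costs + freight + 0.5% × C
C − 0.5% × C = 274194.41 + 303.11 + 2741.04
0.995 × C = 277238.56
C = 277238.56 / 0.995 = 278631.72
Insurance premium = 0.5% × 278631.72 = 1393.16
Import duty = 278631.72 × 15% = 41794.76

CIF value: CHF 278631.72; import duty: CHF 41794.76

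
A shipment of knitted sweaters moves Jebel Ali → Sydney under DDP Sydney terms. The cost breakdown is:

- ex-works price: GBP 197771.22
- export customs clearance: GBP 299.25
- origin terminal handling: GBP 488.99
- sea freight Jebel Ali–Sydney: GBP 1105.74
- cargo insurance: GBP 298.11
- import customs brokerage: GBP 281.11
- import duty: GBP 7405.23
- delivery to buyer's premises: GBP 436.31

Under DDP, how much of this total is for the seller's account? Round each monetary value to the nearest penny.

Seller's account: GBP 208085.96

DDP: the seller bears all costs including import duty.
Seller's account: goods 197771.22 + export clearance 299.25 + origin terminal 488.99 + freight 1105.74 + insurance 298.11 + brokerage 281.11 + duty 7405.23 + delivery 436.31 = 208085.96
Buyer's account: 0.00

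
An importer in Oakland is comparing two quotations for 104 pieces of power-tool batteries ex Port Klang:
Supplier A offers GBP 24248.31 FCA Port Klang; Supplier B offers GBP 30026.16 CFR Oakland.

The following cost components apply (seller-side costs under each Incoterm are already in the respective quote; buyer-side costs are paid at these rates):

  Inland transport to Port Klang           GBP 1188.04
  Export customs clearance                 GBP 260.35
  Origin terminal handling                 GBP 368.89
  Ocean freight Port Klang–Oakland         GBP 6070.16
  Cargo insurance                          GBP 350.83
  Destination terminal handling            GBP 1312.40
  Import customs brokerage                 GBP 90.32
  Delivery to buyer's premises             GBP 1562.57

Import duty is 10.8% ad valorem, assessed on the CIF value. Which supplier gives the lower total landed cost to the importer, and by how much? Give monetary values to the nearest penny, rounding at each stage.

Supplier A (FCA):
CIF value = FCA price + origin terminal + freight + insurance = 24248.31 + 368.89 + 6070.16 + 350.83 = 31038.19
Import duty = 31038.19 × 10.8% = 3352.12
Buyer bears (A): 368.89 + 6070.16 + 350.83 + 1312.40 + 90.32 + 1562.57 = 9755.17
Landed cost (A) = invoice 24248.31 + 9755.17 + duty 3352.12 = 37355.60
Supplier B (CFR):
CIF value = CFR price + insurance = 30026.16 + 350.83 = 30376.99
Import duty = 30376.99 × 10.8% = 3280.71
Buyer bears (B): 350.83 + 1312.40 + 90.32 + 1562.57 = 3316.12
Landed cost (B) = invoice 30026.16 + 3316.12 + duty 3280.71 = 36622.99
Difference = |37355.60 − 36622.99| = 732.61

Supplier B is cheaper by GBP 732.61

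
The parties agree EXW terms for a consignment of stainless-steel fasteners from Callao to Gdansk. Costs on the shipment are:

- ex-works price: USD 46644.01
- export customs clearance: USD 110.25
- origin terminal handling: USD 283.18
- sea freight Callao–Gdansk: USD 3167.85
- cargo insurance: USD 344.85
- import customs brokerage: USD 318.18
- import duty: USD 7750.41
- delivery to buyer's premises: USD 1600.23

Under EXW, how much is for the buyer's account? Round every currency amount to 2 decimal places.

EXW: the seller makes goods available at their premises; the buyer bears all onward costs.
Seller's account: goods 46644.01 = 46644.01
Buyer's account: export clearance 110.25 + origin terminal 283.18 + freight 3167.85 + insurance 344.85 + brokerage 318.18 + duty 7750.41 + delivery 1600.23 = 13574.95

Buyer's account: USD 13574.95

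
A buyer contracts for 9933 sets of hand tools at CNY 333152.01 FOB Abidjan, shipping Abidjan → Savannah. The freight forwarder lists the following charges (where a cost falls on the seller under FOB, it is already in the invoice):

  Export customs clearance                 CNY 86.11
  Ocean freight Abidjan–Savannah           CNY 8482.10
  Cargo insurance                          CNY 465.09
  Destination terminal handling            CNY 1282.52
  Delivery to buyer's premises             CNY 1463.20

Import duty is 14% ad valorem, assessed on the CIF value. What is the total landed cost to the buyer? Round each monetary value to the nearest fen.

Total landed cost: CNY 392738.81

FOB: the seller bears costs until goods are on board at the origin port; the buyer bears freight, insurance and all costs thereafter.
Already in the invoice (seller's account under FOB): export clearance — exclude.
CIF value = FOB price + freight + insurance = 333152.01 + 8482.10 + 465.09 = 342099.20
Import duty = 342099.20 × 14% = 47893.89
Buyer bears: freight 8482.10 + insurance 465.09 + destination terminal 1282.52 + delivery 1463.20 + duty 47893.89 = 59586.80
Landed cost = invoice 333152.01 + 59586.80 = 392738.81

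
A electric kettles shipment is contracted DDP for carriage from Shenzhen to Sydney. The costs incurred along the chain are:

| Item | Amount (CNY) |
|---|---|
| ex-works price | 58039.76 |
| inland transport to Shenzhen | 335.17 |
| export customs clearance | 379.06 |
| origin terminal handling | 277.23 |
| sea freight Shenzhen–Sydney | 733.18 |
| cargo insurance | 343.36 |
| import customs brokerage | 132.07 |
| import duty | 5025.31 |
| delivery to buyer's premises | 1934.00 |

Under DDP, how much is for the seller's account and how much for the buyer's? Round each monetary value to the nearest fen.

Seller: CNY 67199.14; buyer: CNY 0.00

DDP: the seller bears all costs including import duty.
Seller's account: goods 58039.76 + inland to port 335.17 + export clearance 379.06 + origin terminal 277.23 + freight 733.18 + insurance 343.36 + brokerage 132.07 + duty 5025.31 + delivery 1934.00 = 67199.14
Buyer's account: 0.00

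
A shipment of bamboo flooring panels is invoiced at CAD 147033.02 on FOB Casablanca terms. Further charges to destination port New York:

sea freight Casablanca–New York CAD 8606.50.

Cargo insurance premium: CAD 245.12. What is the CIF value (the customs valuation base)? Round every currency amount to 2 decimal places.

CIF value: CAD 155884.64

CIF = FOB price + freight + insurance
CIF = 147033.02 + 8606.50 + 245.12 = 155884.64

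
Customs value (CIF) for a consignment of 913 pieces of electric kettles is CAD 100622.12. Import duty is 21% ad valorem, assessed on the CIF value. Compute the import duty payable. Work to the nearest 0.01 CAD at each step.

Import duty: CAD 21130.65

Import duty = 100622.12 × 21% = 21130.65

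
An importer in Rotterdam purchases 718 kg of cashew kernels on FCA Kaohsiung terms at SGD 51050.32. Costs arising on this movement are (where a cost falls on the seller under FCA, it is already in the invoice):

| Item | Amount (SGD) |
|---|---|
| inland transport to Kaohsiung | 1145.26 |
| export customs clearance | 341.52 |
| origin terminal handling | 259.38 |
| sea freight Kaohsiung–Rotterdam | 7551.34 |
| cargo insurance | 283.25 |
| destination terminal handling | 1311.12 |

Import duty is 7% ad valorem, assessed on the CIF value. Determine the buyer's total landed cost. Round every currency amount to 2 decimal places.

FCA: the seller delivers export-cleared goods to the carrier; the buyer bears costs from that point.
Already in the invoice (seller's account under FCA): inland to port, export clearance — exclude.
CIF value = FCA price + origin terminal + freight + insurance = 51050.32 + 259.38 + 7551.34 + 283.25 = 59144.29
Import duty = 59144.29 × 7% = 4140.10
Buyer bears: origin terminal 259.38 + freight 7551.34 + insurance 283.25 + destination terminal 1311.12 + duty 4140.10 = 13545.19
Landed cost = invoice 51050.32 + 13545.19 = 64595.51

Total landed cost: SGD 64595.51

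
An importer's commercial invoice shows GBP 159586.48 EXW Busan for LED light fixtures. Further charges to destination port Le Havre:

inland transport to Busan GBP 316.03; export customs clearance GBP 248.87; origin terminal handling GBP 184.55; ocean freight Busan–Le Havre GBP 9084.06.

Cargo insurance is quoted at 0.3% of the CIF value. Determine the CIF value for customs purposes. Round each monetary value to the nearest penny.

Let C be the CIF value. C = EXW price + pre-shipment costs + freight + 0.3% × C
C − 0.3% × C = 159586.48 + 316.03 + 248.87 + 184.55 + 9084.06
0.997 × C = 169419.99
C = 169419.99 / 0.997 = 169929.78
Insurance premium = 0.3% × 169929.78 = 509.79

CIF value: GBP 169929.78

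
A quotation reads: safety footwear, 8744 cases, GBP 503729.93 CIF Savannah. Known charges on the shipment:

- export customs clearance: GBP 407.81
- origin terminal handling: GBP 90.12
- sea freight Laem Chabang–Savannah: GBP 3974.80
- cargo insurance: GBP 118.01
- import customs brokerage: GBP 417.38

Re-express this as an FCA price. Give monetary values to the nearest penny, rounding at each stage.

Not relevant to the conversion: export clearance — on the seller under both CIF and FCA; already in the CIF price and stays in the FCA price. brokerage — on the buyer under both terms; not part of either seller's price.
From CIF to FCA, the seller no longer bears: origin terminal, freight, insurance.
FCA price = 503729.93 − 90.12 − 3974.80 − 118.01 = 499547.00

FCA price: GBP 499547.00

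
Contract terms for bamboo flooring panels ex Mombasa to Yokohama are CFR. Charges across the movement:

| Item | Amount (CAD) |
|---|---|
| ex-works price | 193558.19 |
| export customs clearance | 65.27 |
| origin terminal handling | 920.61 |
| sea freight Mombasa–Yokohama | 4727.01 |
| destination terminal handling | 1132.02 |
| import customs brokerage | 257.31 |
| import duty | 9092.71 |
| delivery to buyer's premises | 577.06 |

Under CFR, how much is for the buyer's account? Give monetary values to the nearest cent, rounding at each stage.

Buyer's account: CAD 11059.10

CFR: the seller pays costs through ocean freight to the destination port, but not insurance.
Seller's account: goods 193558.19 + export clearance 65.27 + origin terminal 920.61 + freight 4727.01 = 199271.08
Buyer's account: destination terminal 1132.02 + brokerage 257.31 + duty 9092.71 + delivery 577.06 = 11059.10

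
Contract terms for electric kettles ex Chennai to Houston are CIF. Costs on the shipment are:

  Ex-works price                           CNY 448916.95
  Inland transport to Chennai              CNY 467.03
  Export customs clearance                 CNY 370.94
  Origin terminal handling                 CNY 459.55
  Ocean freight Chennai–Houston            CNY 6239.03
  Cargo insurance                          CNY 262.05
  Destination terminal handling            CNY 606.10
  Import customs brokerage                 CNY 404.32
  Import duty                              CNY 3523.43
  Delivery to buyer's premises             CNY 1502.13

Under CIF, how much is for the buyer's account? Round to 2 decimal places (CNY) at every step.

Buyer's account: CNY 6035.98

CIF: the seller pays costs through ocean freight and marine insurance to the destination port.
Seller's account: goods 448916.95 + inland to port 467.03 + export clearance 370.94 + origin terminal 459.55 + freight 6239.03 + insurance 262.05 = 456715.55
Buyer's account: destination terminal 606.10 + brokerage 404.32 + duty 3523.43 + delivery 1502.13 = 6035.98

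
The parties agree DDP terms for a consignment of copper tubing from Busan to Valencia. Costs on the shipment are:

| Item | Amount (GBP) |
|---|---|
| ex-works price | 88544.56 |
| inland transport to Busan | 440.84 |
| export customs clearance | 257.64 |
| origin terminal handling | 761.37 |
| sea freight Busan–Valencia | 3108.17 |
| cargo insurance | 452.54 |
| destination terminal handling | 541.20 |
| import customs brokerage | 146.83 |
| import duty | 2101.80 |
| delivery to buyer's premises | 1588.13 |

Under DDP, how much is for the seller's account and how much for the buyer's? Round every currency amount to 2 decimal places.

Seller: GBP 97943.08; buyer: GBP 0.00

DDP: the seller bears all costs including import duty.
Seller's account: goods 88544.56 + inland to port 440.84 + export clearance 257.64 + origin terminal 761.37 + freight 3108.17 + insurance 452.54 + destination terminal 541.20 + brokerage 146.83 + duty 2101.80 + delivery 1588.13 = 97943.08
Buyer's account: 0.00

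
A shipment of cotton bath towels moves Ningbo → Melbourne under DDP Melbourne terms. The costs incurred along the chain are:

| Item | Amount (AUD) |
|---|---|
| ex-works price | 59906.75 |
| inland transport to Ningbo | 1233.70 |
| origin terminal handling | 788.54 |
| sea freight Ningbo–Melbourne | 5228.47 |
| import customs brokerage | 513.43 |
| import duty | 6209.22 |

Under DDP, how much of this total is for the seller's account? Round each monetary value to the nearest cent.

DDP: the seller bears all costs including import duty.
Seller's account: goods 59906.75 + inland to port 1233.70 + origin terminal 788.54 + freight 5228.47 + brokerage 513.43 + duty 6209.22 = 73880.11
Buyer's account: 0.00

Seller's account: AUD 73880.11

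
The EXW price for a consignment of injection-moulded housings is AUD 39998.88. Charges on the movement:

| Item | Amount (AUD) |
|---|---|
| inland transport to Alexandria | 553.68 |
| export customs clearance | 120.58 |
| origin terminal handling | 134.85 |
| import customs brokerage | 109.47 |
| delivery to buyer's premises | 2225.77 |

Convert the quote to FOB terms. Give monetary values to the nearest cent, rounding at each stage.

Not relevant to the conversion: delivery, brokerage — on the buyer under both terms; not part of either seller's price.
From EXW to FOB, the seller additionally bears: inland to port, export clearance, origin terminal.
FOB price = 39998.88 + 553.68 + 120.58 + 134.85 = 40807.99

FOB price: AUD 40807.99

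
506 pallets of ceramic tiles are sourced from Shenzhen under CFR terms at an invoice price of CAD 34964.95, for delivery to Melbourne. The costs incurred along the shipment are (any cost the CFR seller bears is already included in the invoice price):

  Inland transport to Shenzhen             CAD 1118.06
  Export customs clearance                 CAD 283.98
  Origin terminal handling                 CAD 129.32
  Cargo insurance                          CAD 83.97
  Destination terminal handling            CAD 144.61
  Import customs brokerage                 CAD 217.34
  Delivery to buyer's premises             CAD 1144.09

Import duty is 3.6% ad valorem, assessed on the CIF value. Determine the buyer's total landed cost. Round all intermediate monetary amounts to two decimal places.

Total landed cost: CAD 37816.72

CFR: the seller pays costs through ocean freight to the destination port, but not insurance.
Already in the invoice (seller's account under CFR): inland to port, export clearance, origin terminal — exclude.
CIF value = CFR price + insurance = 34964.95 + 83.97 = 35048.92
Import duty = 35048.92 × 3.6% = 1261.76
Buyer bears: insurance 83.97 + destination terminal 144.61 + brokerage 217.34 + delivery 1144.09 + duty 1261.76 = 2851.77
Landed cost = invoice 34964.95 + 2851.77 = 37816.72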